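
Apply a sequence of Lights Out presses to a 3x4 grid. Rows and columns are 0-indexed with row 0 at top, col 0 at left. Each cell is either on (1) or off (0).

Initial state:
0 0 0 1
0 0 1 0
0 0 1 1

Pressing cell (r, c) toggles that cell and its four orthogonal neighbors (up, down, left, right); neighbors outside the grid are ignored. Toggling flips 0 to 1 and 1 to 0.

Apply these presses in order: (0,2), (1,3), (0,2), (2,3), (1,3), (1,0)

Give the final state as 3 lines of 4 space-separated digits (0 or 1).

Answer: 1 0 0 1
1 1 1 1
1 0 0 0

Derivation:
After press 1 at (0,2):
0 1 1 0
0 0 0 0
0 0 1 1

After press 2 at (1,3):
0 1 1 1
0 0 1 1
0 0 1 0

After press 3 at (0,2):
0 0 0 0
0 0 0 1
0 0 1 0

After press 4 at (2,3):
0 0 0 0
0 0 0 0
0 0 0 1

After press 5 at (1,3):
0 0 0 1
0 0 1 1
0 0 0 0

After press 6 at (1,0):
1 0 0 1
1 1 1 1
1 0 0 0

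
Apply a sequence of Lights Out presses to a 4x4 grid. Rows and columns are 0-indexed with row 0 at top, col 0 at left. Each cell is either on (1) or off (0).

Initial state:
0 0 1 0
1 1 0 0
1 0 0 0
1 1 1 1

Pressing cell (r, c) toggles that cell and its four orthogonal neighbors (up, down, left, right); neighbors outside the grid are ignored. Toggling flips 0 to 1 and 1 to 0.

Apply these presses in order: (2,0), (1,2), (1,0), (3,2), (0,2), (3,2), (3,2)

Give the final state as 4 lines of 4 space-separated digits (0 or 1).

Answer: 1 1 1 1
1 1 0 1
1 1 0 0
0 0 0 0

Derivation:
After press 1 at (2,0):
0 0 1 0
0 1 0 0
0 1 0 0
0 1 1 1

After press 2 at (1,2):
0 0 0 0
0 0 1 1
0 1 1 0
0 1 1 1

After press 3 at (1,0):
1 0 0 0
1 1 1 1
1 1 1 0
0 1 1 1

After press 4 at (3,2):
1 0 0 0
1 1 1 1
1 1 0 0
0 0 0 0

After press 5 at (0,2):
1 1 1 1
1 1 0 1
1 1 0 0
0 0 0 0

After press 6 at (3,2):
1 1 1 1
1 1 0 1
1 1 1 0
0 1 1 1

After press 7 at (3,2):
1 1 1 1
1 1 0 1
1 1 0 0
0 0 0 0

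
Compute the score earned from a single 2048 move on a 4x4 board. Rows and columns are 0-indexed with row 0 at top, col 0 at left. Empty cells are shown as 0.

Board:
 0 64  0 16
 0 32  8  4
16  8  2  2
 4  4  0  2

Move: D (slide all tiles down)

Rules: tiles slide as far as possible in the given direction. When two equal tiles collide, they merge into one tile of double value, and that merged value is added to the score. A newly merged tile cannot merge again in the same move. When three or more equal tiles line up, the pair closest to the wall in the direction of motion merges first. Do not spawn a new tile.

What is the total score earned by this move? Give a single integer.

Answer: 4

Derivation:
Slide down:
col 0: [0, 0, 16, 4] -> [0, 0, 16, 4]  score +0 (running 0)
col 1: [64, 32, 8, 4] -> [64, 32, 8, 4]  score +0 (running 0)
col 2: [0, 8, 2, 0] -> [0, 0, 8, 2]  score +0 (running 0)
col 3: [16, 4, 2, 2] -> [0, 16, 4, 4]  score +4 (running 4)
Board after move:
 0 64  0  0
 0 32  0 16
16  8  8  4
 4  4  2  4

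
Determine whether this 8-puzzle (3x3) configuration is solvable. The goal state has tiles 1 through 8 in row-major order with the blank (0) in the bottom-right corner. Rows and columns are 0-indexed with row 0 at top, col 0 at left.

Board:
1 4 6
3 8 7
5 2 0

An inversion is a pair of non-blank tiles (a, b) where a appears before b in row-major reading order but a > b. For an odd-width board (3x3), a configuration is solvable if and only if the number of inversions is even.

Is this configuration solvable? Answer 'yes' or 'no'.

Answer: yes

Derivation:
Inversions (pairs i<j in row-major order where tile[i] > tile[j] > 0): 12
12 is even, so the puzzle is solvable.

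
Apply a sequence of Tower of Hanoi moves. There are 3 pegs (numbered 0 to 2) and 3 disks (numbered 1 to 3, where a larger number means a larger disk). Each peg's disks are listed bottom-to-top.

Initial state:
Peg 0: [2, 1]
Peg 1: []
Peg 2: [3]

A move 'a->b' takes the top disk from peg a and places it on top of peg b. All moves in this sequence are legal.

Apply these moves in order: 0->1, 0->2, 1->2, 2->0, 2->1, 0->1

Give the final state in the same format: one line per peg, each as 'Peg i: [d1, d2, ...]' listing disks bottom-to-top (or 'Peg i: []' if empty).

After move 1 (0->1):
Peg 0: [2]
Peg 1: [1]
Peg 2: [3]

After move 2 (0->2):
Peg 0: []
Peg 1: [1]
Peg 2: [3, 2]

After move 3 (1->2):
Peg 0: []
Peg 1: []
Peg 2: [3, 2, 1]

After move 4 (2->0):
Peg 0: [1]
Peg 1: []
Peg 2: [3, 2]

After move 5 (2->1):
Peg 0: [1]
Peg 1: [2]
Peg 2: [3]

After move 6 (0->1):
Peg 0: []
Peg 1: [2, 1]
Peg 2: [3]

Answer: Peg 0: []
Peg 1: [2, 1]
Peg 2: [3]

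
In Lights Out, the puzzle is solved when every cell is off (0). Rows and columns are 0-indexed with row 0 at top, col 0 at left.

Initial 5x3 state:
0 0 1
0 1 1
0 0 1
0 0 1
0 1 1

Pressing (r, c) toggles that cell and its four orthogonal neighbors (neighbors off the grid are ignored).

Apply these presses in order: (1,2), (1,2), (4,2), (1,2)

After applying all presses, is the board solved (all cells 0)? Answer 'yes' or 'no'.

After press 1 at (1,2):
0 0 0
0 0 0
0 0 0
0 0 1
0 1 1

After press 2 at (1,2):
0 0 1
0 1 1
0 0 1
0 0 1
0 1 1

After press 3 at (4,2):
0 0 1
0 1 1
0 0 1
0 0 0
0 0 0

After press 4 at (1,2):
0 0 0
0 0 0
0 0 0
0 0 0
0 0 0

Lights still on: 0

Answer: yes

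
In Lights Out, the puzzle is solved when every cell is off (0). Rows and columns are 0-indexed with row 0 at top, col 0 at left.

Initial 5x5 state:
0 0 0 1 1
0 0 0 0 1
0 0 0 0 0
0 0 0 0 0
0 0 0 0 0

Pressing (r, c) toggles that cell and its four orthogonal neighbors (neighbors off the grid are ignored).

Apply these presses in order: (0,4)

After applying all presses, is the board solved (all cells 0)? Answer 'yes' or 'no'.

Answer: yes

Derivation:
After press 1 at (0,4):
0 0 0 0 0
0 0 0 0 0
0 0 0 0 0
0 0 0 0 0
0 0 0 0 0

Lights still on: 0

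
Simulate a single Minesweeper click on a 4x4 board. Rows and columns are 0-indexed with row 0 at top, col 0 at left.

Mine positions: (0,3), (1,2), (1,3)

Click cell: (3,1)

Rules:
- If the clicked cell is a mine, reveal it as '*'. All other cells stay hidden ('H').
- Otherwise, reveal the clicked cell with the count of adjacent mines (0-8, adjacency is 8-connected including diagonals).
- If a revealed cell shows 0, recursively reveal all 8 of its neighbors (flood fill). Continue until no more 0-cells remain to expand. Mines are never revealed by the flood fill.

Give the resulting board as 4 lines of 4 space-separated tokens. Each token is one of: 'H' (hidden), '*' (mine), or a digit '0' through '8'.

0 1 H H
0 1 H H
0 1 2 2
0 0 0 0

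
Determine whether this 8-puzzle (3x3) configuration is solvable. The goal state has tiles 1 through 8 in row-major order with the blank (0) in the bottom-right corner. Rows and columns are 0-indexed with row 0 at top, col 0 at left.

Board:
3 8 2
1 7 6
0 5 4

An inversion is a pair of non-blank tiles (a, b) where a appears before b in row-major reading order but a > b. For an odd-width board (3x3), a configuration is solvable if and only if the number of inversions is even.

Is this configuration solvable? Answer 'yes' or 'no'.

Answer: no

Derivation:
Inversions (pairs i<j in row-major order where tile[i] > tile[j] > 0): 15
15 is odd, so the puzzle is not solvable.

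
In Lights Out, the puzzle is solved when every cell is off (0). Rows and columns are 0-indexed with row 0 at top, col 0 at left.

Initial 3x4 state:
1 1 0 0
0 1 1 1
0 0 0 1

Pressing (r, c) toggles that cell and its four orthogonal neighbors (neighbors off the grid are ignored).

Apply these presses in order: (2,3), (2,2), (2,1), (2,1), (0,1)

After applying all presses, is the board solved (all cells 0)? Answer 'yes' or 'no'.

After press 1 at (2,3):
1 1 0 0
0 1 1 0
0 0 1 0

After press 2 at (2,2):
1 1 0 0
0 1 0 0
0 1 0 1

After press 3 at (2,1):
1 1 0 0
0 0 0 0
1 0 1 1

After press 4 at (2,1):
1 1 0 0
0 1 0 0
0 1 0 1

After press 5 at (0,1):
0 0 1 0
0 0 0 0
0 1 0 1

Lights still on: 3

Answer: no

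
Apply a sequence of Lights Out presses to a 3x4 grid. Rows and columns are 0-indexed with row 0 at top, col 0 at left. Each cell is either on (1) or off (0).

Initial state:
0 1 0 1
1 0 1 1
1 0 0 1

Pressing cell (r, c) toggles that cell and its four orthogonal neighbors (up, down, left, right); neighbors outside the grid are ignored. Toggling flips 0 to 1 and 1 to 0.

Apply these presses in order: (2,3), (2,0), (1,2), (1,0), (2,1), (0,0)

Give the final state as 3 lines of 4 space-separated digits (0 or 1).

After press 1 at (2,3):
0 1 0 1
1 0 1 0
1 0 1 0

After press 2 at (2,0):
0 1 0 1
0 0 1 0
0 1 1 0

After press 3 at (1,2):
0 1 1 1
0 1 0 1
0 1 0 0

After press 4 at (1,0):
1 1 1 1
1 0 0 1
1 1 0 0

After press 5 at (2,1):
1 1 1 1
1 1 0 1
0 0 1 0

After press 6 at (0,0):
0 0 1 1
0 1 0 1
0 0 1 0

Answer: 0 0 1 1
0 1 0 1
0 0 1 0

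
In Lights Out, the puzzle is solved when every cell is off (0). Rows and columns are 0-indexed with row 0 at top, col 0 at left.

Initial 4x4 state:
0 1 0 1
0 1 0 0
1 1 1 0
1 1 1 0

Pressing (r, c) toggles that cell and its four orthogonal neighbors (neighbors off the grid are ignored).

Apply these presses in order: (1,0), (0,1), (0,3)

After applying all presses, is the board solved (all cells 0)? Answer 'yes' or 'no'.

After press 1 at (1,0):
1 1 0 1
1 0 0 0
0 1 1 0
1 1 1 0

After press 2 at (0,1):
0 0 1 1
1 1 0 0
0 1 1 0
1 1 1 0

After press 3 at (0,3):
0 0 0 0
1 1 0 1
0 1 1 0
1 1 1 0

Lights still on: 8

Answer: no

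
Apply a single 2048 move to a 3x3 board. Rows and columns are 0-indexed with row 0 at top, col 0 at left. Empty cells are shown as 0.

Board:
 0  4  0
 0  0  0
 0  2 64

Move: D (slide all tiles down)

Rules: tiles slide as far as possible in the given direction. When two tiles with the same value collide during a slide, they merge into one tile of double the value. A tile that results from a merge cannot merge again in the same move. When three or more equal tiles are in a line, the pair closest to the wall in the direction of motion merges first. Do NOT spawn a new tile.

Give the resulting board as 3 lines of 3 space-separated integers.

Slide down:
col 0: [0, 0, 0] -> [0, 0, 0]
col 1: [4, 0, 2] -> [0, 4, 2]
col 2: [0, 0, 64] -> [0, 0, 64]

Answer:  0  0  0
 0  4  0
 0  2 64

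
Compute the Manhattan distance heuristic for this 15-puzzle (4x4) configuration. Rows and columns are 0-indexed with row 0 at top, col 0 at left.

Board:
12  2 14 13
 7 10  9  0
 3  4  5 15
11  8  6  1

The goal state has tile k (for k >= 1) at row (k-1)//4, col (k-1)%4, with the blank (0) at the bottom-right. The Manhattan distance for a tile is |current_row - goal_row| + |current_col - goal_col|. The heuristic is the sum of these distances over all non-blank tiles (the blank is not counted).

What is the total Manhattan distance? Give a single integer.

Answer: 50

Derivation:
Tile 12: (0,0)->(2,3) = 5
Tile 2: (0,1)->(0,1) = 0
Tile 14: (0,2)->(3,1) = 4
Tile 13: (0,3)->(3,0) = 6
Tile 7: (1,0)->(1,2) = 2
Tile 10: (1,1)->(2,1) = 1
Tile 9: (1,2)->(2,0) = 3
Tile 3: (2,0)->(0,2) = 4
Tile 4: (2,1)->(0,3) = 4
Tile 5: (2,2)->(1,0) = 3
Tile 15: (2,3)->(3,2) = 2
Tile 11: (3,0)->(2,2) = 3
Tile 8: (3,1)->(1,3) = 4
Tile 6: (3,2)->(1,1) = 3
Tile 1: (3,3)->(0,0) = 6
Sum: 5 + 0 + 4 + 6 + 2 + 1 + 3 + 4 + 4 + 3 + 2 + 3 + 4 + 3 + 6 = 50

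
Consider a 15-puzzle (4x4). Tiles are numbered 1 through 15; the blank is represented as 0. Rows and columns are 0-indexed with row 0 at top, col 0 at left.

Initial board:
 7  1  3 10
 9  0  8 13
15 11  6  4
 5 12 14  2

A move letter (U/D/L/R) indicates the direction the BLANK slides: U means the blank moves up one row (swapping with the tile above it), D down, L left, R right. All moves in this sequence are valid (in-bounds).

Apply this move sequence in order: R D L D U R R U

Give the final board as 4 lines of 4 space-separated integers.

After move 1 (R):
 7  1  3 10
 9  8  0 13
15 11  6  4
 5 12 14  2

After move 2 (D):
 7  1  3 10
 9  8  6 13
15 11  0  4
 5 12 14  2

After move 3 (L):
 7  1  3 10
 9  8  6 13
15  0 11  4
 5 12 14  2

After move 4 (D):
 7  1  3 10
 9  8  6 13
15 12 11  4
 5  0 14  2

After move 5 (U):
 7  1  3 10
 9  8  6 13
15  0 11  4
 5 12 14  2

After move 6 (R):
 7  1  3 10
 9  8  6 13
15 11  0  4
 5 12 14  2

After move 7 (R):
 7  1  3 10
 9  8  6 13
15 11  4  0
 5 12 14  2

After move 8 (U):
 7  1  3 10
 9  8  6  0
15 11  4 13
 5 12 14  2

Answer:  7  1  3 10
 9  8  6  0
15 11  4 13
 5 12 14  2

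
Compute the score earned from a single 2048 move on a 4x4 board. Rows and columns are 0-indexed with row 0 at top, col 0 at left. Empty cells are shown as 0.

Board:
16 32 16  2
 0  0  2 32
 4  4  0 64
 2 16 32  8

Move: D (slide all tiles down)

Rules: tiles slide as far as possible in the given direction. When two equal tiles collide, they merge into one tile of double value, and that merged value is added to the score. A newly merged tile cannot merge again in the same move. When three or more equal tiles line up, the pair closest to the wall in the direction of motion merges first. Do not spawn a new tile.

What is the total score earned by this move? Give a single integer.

Answer: 0

Derivation:
Slide down:
col 0: [16, 0, 4, 2] -> [0, 16, 4, 2]  score +0 (running 0)
col 1: [32, 0, 4, 16] -> [0, 32, 4, 16]  score +0 (running 0)
col 2: [16, 2, 0, 32] -> [0, 16, 2, 32]  score +0 (running 0)
col 3: [2, 32, 64, 8] -> [2, 32, 64, 8]  score +0 (running 0)
Board after move:
 0  0  0  2
16 32 16 32
 4  4  2 64
 2 16 32  8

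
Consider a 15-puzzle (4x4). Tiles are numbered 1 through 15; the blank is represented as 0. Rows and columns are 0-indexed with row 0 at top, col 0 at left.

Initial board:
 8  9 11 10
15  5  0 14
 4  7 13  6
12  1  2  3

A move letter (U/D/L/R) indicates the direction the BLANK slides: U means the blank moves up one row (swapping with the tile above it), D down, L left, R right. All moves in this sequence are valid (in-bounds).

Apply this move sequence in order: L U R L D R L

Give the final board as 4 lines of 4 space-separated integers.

Answer:  8  9 11 10
15  0  5 14
 4  7 13  6
12  1  2  3

Derivation:
After move 1 (L):
 8  9 11 10
15  0  5 14
 4  7 13  6
12  1  2  3

After move 2 (U):
 8  0 11 10
15  9  5 14
 4  7 13  6
12  1  2  3

After move 3 (R):
 8 11  0 10
15  9  5 14
 4  7 13  6
12  1  2  3

After move 4 (L):
 8  0 11 10
15  9  5 14
 4  7 13  6
12  1  2  3

After move 5 (D):
 8  9 11 10
15  0  5 14
 4  7 13  6
12  1  2  3

After move 6 (R):
 8  9 11 10
15  5  0 14
 4  7 13  6
12  1  2  3

After move 7 (L):
 8  9 11 10
15  0  5 14
 4  7 13  6
12  1  2  3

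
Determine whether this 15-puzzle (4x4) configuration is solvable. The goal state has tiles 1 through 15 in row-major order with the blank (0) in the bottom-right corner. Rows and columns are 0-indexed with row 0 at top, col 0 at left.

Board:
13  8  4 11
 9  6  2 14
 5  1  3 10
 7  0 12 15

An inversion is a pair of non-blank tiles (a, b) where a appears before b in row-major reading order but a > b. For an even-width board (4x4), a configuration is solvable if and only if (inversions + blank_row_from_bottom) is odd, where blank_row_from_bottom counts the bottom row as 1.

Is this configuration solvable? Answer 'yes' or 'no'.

Answer: yes

Derivation:
Inversions: 50
Blank is in row 3 (0-indexed from top), which is row 1 counting from the bottom (bottom = 1).
50 + 1 = 51, which is odd, so the puzzle is solvable.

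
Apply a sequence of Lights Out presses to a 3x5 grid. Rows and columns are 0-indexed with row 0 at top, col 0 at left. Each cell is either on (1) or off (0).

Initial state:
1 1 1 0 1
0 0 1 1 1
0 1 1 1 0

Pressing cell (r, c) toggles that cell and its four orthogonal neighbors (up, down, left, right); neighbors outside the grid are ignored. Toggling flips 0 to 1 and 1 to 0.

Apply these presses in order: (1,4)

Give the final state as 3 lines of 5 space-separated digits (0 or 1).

After press 1 at (1,4):
1 1 1 0 0
0 0 1 0 0
0 1 1 1 1

Answer: 1 1 1 0 0
0 0 1 0 0
0 1 1 1 1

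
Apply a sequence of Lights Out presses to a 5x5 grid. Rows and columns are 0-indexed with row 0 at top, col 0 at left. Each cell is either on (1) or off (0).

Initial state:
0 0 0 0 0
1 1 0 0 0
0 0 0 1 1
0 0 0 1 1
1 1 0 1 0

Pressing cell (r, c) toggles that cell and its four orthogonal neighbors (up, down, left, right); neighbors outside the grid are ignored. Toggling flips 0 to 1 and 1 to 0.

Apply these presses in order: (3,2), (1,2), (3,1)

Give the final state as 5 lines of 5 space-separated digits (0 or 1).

Answer: 0 0 1 0 0
1 0 1 1 0
0 1 0 1 1
1 0 0 0 1
1 0 1 1 0

Derivation:
After press 1 at (3,2):
0 0 0 0 0
1 1 0 0 0
0 0 1 1 1
0 1 1 0 1
1 1 1 1 0

After press 2 at (1,2):
0 0 1 0 0
1 0 1 1 0
0 0 0 1 1
0 1 1 0 1
1 1 1 1 0

After press 3 at (3,1):
0 0 1 0 0
1 0 1 1 0
0 1 0 1 1
1 0 0 0 1
1 0 1 1 0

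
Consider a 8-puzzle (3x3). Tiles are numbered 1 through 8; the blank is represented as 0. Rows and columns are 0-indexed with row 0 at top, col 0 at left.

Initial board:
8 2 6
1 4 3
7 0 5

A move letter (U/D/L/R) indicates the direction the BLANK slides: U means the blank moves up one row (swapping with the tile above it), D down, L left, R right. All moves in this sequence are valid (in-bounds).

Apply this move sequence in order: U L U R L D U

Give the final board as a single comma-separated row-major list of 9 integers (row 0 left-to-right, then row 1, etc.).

Answer: 0, 2, 6, 8, 1, 3, 7, 4, 5

Derivation:
After move 1 (U):
8 2 6
1 0 3
7 4 5

After move 2 (L):
8 2 6
0 1 3
7 4 5

After move 3 (U):
0 2 6
8 1 3
7 4 5

After move 4 (R):
2 0 6
8 1 3
7 4 5

After move 5 (L):
0 2 6
8 1 3
7 4 5

After move 6 (D):
8 2 6
0 1 3
7 4 5

After move 7 (U):
0 2 6
8 1 3
7 4 5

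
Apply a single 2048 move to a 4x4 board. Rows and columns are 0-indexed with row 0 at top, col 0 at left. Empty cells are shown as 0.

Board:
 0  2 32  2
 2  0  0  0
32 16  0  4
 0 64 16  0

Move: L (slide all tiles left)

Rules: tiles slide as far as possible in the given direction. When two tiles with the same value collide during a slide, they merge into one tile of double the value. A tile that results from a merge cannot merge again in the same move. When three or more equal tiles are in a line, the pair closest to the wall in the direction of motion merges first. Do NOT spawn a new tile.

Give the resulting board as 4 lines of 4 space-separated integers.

Answer:  2 32  2  0
 2  0  0  0
32 16  4  0
64 16  0  0

Derivation:
Slide left:
row 0: [0, 2, 32, 2] -> [2, 32, 2, 0]
row 1: [2, 0, 0, 0] -> [2, 0, 0, 0]
row 2: [32, 16, 0, 4] -> [32, 16, 4, 0]
row 3: [0, 64, 16, 0] -> [64, 16, 0, 0]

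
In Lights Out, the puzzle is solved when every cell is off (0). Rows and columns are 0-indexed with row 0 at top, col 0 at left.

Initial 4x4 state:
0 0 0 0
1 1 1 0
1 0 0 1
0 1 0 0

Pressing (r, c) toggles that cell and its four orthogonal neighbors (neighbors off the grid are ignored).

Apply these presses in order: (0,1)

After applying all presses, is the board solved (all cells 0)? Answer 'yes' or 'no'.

After press 1 at (0,1):
1 1 1 0
1 0 1 0
1 0 0 1
0 1 0 0

Lights still on: 8

Answer: no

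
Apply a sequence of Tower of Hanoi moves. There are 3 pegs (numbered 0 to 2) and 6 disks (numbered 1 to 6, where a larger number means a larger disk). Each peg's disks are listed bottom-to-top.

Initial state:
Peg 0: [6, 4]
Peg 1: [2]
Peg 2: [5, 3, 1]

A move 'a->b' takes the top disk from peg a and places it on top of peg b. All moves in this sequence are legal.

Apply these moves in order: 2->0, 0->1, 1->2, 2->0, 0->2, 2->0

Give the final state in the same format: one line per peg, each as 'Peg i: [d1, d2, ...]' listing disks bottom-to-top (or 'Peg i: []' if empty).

After move 1 (2->0):
Peg 0: [6, 4, 1]
Peg 1: [2]
Peg 2: [5, 3]

After move 2 (0->1):
Peg 0: [6, 4]
Peg 1: [2, 1]
Peg 2: [5, 3]

After move 3 (1->2):
Peg 0: [6, 4]
Peg 1: [2]
Peg 2: [5, 3, 1]

After move 4 (2->0):
Peg 0: [6, 4, 1]
Peg 1: [2]
Peg 2: [5, 3]

After move 5 (0->2):
Peg 0: [6, 4]
Peg 1: [2]
Peg 2: [5, 3, 1]

After move 6 (2->0):
Peg 0: [6, 4, 1]
Peg 1: [2]
Peg 2: [5, 3]

Answer: Peg 0: [6, 4, 1]
Peg 1: [2]
Peg 2: [5, 3]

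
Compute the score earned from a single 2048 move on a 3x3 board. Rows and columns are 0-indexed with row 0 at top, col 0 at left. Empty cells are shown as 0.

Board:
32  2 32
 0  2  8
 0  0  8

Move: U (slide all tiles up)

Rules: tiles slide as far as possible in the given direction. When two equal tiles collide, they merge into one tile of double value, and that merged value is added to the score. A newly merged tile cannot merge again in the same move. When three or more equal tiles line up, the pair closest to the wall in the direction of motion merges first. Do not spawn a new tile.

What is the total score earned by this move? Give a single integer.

Answer: 20

Derivation:
Slide up:
col 0: [32, 0, 0] -> [32, 0, 0]  score +0 (running 0)
col 1: [2, 2, 0] -> [4, 0, 0]  score +4 (running 4)
col 2: [32, 8, 8] -> [32, 16, 0]  score +16 (running 20)
Board after move:
32  4 32
 0  0 16
 0  0  0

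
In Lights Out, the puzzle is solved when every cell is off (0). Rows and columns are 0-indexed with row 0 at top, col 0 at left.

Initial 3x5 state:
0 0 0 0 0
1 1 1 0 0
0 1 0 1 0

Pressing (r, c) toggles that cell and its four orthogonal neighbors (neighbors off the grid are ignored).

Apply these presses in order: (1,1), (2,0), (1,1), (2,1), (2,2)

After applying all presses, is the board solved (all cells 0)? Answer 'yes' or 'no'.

Answer: yes

Derivation:
After press 1 at (1,1):
0 1 0 0 0
0 0 0 0 0
0 0 0 1 0

After press 2 at (2,0):
0 1 0 0 0
1 0 0 0 0
1 1 0 1 0

After press 3 at (1,1):
0 0 0 0 0
0 1 1 0 0
1 0 0 1 0

After press 4 at (2,1):
0 0 0 0 0
0 0 1 0 0
0 1 1 1 0

After press 5 at (2,2):
0 0 0 0 0
0 0 0 0 0
0 0 0 0 0

Lights still on: 0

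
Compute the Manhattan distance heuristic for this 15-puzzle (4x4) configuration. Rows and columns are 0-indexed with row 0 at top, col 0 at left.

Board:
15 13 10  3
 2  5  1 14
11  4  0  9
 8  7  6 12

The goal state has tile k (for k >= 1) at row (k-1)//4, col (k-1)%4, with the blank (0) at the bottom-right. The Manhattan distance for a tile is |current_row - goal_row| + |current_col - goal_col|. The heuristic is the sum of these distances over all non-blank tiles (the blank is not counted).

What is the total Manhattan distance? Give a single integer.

Answer: 44

Derivation:
Tile 15: at (0,0), goal (3,2), distance |0-3|+|0-2| = 5
Tile 13: at (0,1), goal (3,0), distance |0-3|+|1-0| = 4
Tile 10: at (0,2), goal (2,1), distance |0-2|+|2-1| = 3
Tile 3: at (0,3), goal (0,2), distance |0-0|+|3-2| = 1
Tile 2: at (1,0), goal (0,1), distance |1-0|+|0-1| = 2
Tile 5: at (1,1), goal (1,0), distance |1-1|+|1-0| = 1
Tile 1: at (1,2), goal (0,0), distance |1-0|+|2-0| = 3
Tile 14: at (1,3), goal (3,1), distance |1-3|+|3-1| = 4
Tile 11: at (2,0), goal (2,2), distance |2-2|+|0-2| = 2
Tile 4: at (2,1), goal (0,3), distance |2-0|+|1-3| = 4
Tile 9: at (2,3), goal (2,0), distance |2-2|+|3-0| = 3
Tile 8: at (3,0), goal (1,3), distance |3-1|+|0-3| = 5
Tile 7: at (3,1), goal (1,2), distance |3-1|+|1-2| = 3
Tile 6: at (3,2), goal (1,1), distance |3-1|+|2-1| = 3
Tile 12: at (3,3), goal (2,3), distance |3-2|+|3-3| = 1
Sum: 5 + 4 + 3 + 1 + 2 + 1 + 3 + 4 + 2 + 4 + 3 + 5 + 3 + 3 + 1 = 44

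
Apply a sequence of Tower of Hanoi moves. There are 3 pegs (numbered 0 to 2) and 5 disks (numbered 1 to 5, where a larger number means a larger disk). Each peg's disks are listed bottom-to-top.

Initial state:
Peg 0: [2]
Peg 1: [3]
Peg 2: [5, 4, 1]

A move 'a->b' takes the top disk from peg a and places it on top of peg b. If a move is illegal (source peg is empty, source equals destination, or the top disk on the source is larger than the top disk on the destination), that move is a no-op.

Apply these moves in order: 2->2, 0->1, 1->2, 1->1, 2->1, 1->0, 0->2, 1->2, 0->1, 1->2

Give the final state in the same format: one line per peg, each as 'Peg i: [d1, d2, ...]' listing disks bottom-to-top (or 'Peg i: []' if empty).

Answer: Peg 0: []
Peg 1: [3, 2]
Peg 2: [5, 4, 1]

Derivation:
After move 1 (2->2):
Peg 0: [2]
Peg 1: [3]
Peg 2: [5, 4, 1]

After move 2 (0->1):
Peg 0: []
Peg 1: [3, 2]
Peg 2: [5, 4, 1]

After move 3 (1->2):
Peg 0: []
Peg 1: [3, 2]
Peg 2: [5, 4, 1]

After move 4 (1->1):
Peg 0: []
Peg 1: [3, 2]
Peg 2: [5, 4, 1]

After move 5 (2->1):
Peg 0: []
Peg 1: [3, 2, 1]
Peg 2: [5, 4]

After move 6 (1->0):
Peg 0: [1]
Peg 1: [3, 2]
Peg 2: [5, 4]

After move 7 (0->2):
Peg 0: []
Peg 1: [3, 2]
Peg 2: [5, 4, 1]

After move 8 (1->2):
Peg 0: []
Peg 1: [3, 2]
Peg 2: [5, 4, 1]

After move 9 (0->1):
Peg 0: []
Peg 1: [3, 2]
Peg 2: [5, 4, 1]

After move 10 (1->2):
Peg 0: []
Peg 1: [3, 2]
Peg 2: [5, 4, 1]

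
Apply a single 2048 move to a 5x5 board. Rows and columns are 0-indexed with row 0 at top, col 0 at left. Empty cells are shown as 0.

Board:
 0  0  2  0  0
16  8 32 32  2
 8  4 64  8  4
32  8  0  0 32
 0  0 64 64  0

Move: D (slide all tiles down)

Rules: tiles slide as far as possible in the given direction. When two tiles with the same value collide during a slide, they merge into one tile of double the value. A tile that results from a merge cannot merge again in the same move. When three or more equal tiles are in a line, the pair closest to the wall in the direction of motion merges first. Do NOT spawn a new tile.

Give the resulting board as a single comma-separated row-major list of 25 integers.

Answer: 0, 0, 0, 0, 0, 0, 0, 0, 0, 0, 16, 8, 2, 32, 2, 8, 4, 32, 8, 4, 32, 8, 128, 64, 32

Derivation:
Slide down:
col 0: [0, 16, 8, 32, 0] -> [0, 0, 16, 8, 32]
col 1: [0, 8, 4, 8, 0] -> [0, 0, 8, 4, 8]
col 2: [2, 32, 64, 0, 64] -> [0, 0, 2, 32, 128]
col 3: [0, 32, 8, 0, 64] -> [0, 0, 32, 8, 64]
col 4: [0, 2, 4, 32, 0] -> [0, 0, 2, 4, 32]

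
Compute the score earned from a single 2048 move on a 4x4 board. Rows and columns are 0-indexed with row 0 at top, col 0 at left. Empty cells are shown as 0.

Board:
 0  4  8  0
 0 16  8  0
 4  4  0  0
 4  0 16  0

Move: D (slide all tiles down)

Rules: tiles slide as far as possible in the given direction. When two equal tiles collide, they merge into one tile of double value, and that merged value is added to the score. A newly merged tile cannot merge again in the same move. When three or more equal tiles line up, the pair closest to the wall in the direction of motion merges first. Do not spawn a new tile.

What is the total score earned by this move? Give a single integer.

Slide down:
col 0: [0, 0, 4, 4] -> [0, 0, 0, 8]  score +8 (running 8)
col 1: [4, 16, 4, 0] -> [0, 4, 16, 4]  score +0 (running 8)
col 2: [8, 8, 0, 16] -> [0, 0, 16, 16]  score +16 (running 24)
col 3: [0, 0, 0, 0] -> [0, 0, 0, 0]  score +0 (running 24)
Board after move:
 0  0  0  0
 0  4  0  0
 0 16 16  0
 8  4 16  0

Answer: 24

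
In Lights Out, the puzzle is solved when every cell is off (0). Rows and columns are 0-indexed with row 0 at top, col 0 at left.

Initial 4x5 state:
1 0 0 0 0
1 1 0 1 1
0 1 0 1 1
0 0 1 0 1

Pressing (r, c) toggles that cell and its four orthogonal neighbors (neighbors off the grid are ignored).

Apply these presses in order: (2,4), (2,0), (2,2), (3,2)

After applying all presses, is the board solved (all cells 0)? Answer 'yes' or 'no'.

Answer: no

Derivation:
After press 1 at (2,4):
1 0 0 0 0
1 1 0 1 0
0 1 0 0 0
0 0 1 0 0

After press 2 at (2,0):
1 0 0 0 0
0 1 0 1 0
1 0 0 0 0
1 0 1 0 0

After press 3 at (2,2):
1 0 0 0 0
0 1 1 1 0
1 1 1 1 0
1 0 0 0 0

After press 4 at (3,2):
1 0 0 0 0
0 1 1 1 0
1 1 0 1 0
1 1 1 1 0

Lights still on: 11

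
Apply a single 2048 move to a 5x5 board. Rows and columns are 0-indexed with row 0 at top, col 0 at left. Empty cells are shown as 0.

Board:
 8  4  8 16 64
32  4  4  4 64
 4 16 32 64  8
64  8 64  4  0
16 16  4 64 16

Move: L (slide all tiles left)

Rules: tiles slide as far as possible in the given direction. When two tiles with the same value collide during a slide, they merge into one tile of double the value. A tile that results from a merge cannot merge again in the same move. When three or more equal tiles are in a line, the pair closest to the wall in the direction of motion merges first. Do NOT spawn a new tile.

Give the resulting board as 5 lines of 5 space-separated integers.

Answer:  8  4  8 16 64
32  8  4 64  0
 4 16 32 64  8
64  8 64  4  0
32  4 64 16  0

Derivation:
Slide left:
row 0: [8, 4, 8, 16, 64] -> [8, 4, 8, 16, 64]
row 1: [32, 4, 4, 4, 64] -> [32, 8, 4, 64, 0]
row 2: [4, 16, 32, 64, 8] -> [4, 16, 32, 64, 8]
row 3: [64, 8, 64, 4, 0] -> [64, 8, 64, 4, 0]
row 4: [16, 16, 4, 64, 16] -> [32, 4, 64, 16, 0]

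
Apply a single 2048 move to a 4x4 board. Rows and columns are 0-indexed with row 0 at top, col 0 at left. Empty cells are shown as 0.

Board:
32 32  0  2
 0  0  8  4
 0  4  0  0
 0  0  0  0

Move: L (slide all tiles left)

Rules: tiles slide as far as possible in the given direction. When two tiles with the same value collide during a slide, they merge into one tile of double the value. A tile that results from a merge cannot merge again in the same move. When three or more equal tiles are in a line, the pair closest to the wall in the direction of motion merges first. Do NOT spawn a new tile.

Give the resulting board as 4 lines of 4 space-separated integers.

Answer: 64  2  0  0
 8  4  0  0
 4  0  0  0
 0  0  0  0

Derivation:
Slide left:
row 0: [32, 32, 0, 2] -> [64, 2, 0, 0]
row 1: [0, 0, 8, 4] -> [8, 4, 0, 0]
row 2: [0, 4, 0, 0] -> [4, 0, 0, 0]
row 3: [0, 0, 0, 0] -> [0, 0, 0, 0]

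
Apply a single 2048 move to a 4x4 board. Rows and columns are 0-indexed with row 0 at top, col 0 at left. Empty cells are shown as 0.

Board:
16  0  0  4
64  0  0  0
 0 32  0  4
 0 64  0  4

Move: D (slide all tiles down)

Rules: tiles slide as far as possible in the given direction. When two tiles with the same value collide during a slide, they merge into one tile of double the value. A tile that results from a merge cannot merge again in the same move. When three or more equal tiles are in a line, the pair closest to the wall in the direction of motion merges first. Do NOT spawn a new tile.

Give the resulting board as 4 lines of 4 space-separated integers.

Slide down:
col 0: [16, 64, 0, 0] -> [0, 0, 16, 64]
col 1: [0, 0, 32, 64] -> [0, 0, 32, 64]
col 2: [0, 0, 0, 0] -> [0, 0, 0, 0]
col 3: [4, 0, 4, 4] -> [0, 0, 4, 8]

Answer:  0  0  0  0
 0  0  0  0
16 32  0  4
64 64  0  8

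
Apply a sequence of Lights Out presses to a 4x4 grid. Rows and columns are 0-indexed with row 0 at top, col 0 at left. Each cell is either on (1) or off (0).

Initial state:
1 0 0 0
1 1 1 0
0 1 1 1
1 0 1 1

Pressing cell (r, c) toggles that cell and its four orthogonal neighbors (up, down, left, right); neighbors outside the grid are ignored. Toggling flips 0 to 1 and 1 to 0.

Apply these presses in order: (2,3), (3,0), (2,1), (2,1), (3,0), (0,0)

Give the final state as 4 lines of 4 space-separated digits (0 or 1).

After press 1 at (2,3):
1 0 0 0
1 1 1 1
0 1 0 0
1 0 1 0

After press 2 at (3,0):
1 0 0 0
1 1 1 1
1 1 0 0
0 1 1 0

After press 3 at (2,1):
1 0 0 0
1 0 1 1
0 0 1 0
0 0 1 0

After press 4 at (2,1):
1 0 0 0
1 1 1 1
1 1 0 0
0 1 1 0

After press 5 at (3,0):
1 0 0 0
1 1 1 1
0 1 0 0
1 0 1 0

After press 6 at (0,0):
0 1 0 0
0 1 1 1
0 1 0 0
1 0 1 0

Answer: 0 1 0 0
0 1 1 1
0 1 0 0
1 0 1 0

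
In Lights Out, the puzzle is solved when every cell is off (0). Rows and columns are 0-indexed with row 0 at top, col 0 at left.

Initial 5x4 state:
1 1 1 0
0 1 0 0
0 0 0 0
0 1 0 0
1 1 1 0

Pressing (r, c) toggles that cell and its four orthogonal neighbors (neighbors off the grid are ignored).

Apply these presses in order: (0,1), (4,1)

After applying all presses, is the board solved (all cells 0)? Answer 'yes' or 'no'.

After press 1 at (0,1):
0 0 0 0
0 0 0 0
0 0 0 0
0 1 0 0
1 1 1 0

After press 2 at (4,1):
0 0 0 0
0 0 0 0
0 0 0 0
0 0 0 0
0 0 0 0

Lights still on: 0

Answer: yes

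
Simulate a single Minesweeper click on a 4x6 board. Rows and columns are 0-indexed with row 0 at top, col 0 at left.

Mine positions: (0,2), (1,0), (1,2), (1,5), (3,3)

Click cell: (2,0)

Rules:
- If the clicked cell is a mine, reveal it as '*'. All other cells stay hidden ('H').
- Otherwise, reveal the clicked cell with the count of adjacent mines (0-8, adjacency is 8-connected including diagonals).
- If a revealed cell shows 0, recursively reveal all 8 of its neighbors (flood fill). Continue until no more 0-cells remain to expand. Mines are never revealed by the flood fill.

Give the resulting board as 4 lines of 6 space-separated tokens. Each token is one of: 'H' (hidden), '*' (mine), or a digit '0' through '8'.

H H H H H H
H H H H H H
1 H H H H H
H H H H H H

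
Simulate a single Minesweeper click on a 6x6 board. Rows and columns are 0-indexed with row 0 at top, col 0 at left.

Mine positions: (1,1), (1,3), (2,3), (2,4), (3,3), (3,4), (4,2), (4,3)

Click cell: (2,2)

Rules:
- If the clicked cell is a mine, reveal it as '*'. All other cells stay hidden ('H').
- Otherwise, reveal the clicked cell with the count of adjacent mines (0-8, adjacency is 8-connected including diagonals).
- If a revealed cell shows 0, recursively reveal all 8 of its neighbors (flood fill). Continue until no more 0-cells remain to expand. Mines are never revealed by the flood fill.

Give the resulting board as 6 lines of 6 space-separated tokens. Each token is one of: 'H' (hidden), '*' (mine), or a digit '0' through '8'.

H H H H H H
H H H H H H
H H 4 H H H
H H H H H H
H H H H H H
H H H H H H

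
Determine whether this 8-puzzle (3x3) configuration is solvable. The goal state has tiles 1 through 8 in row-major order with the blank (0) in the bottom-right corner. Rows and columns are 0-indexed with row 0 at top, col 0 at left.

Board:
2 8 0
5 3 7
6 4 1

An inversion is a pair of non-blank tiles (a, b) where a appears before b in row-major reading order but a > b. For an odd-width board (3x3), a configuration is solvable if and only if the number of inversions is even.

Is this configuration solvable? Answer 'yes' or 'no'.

Inversions (pairs i<j in row-major order where tile[i] > tile[j] > 0): 17
17 is odd, so the puzzle is not solvable.

Answer: no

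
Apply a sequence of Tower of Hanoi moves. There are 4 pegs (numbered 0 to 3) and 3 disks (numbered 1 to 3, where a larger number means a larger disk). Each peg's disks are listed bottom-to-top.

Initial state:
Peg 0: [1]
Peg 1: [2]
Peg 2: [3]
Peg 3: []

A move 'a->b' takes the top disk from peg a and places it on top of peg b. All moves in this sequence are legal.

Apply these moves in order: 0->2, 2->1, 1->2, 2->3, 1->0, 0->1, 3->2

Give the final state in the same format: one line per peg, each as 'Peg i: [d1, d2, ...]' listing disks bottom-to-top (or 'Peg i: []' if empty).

Answer: Peg 0: []
Peg 1: [2]
Peg 2: [3, 1]
Peg 3: []

Derivation:
After move 1 (0->2):
Peg 0: []
Peg 1: [2]
Peg 2: [3, 1]
Peg 3: []

After move 2 (2->1):
Peg 0: []
Peg 1: [2, 1]
Peg 2: [3]
Peg 3: []

After move 3 (1->2):
Peg 0: []
Peg 1: [2]
Peg 2: [3, 1]
Peg 3: []

After move 4 (2->3):
Peg 0: []
Peg 1: [2]
Peg 2: [3]
Peg 3: [1]

After move 5 (1->0):
Peg 0: [2]
Peg 1: []
Peg 2: [3]
Peg 3: [1]

After move 6 (0->1):
Peg 0: []
Peg 1: [2]
Peg 2: [3]
Peg 3: [1]

After move 7 (3->2):
Peg 0: []
Peg 1: [2]
Peg 2: [3, 1]
Peg 3: []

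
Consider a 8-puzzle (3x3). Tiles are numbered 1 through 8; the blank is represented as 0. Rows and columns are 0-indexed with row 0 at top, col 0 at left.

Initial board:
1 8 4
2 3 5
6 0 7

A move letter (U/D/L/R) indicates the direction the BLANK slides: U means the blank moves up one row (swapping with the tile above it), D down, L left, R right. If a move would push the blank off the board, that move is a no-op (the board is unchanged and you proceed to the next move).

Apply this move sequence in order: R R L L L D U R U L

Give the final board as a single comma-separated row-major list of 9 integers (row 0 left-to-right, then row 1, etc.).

Answer: 0, 1, 4, 3, 8, 5, 2, 6, 7

Derivation:
After move 1 (R):
1 8 4
2 3 5
6 7 0

After move 2 (R):
1 8 4
2 3 5
6 7 0

After move 3 (L):
1 8 4
2 3 5
6 0 7

After move 4 (L):
1 8 4
2 3 5
0 6 7

After move 5 (L):
1 8 4
2 3 5
0 6 7

After move 6 (D):
1 8 4
2 3 5
0 6 7

After move 7 (U):
1 8 4
0 3 5
2 6 7

After move 8 (R):
1 8 4
3 0 5
2 6 7

After move 9 (U):
1 0 4
3 8 5
2 6 7

After move 10 (L):
0 1 4
3 8 5
2 6 7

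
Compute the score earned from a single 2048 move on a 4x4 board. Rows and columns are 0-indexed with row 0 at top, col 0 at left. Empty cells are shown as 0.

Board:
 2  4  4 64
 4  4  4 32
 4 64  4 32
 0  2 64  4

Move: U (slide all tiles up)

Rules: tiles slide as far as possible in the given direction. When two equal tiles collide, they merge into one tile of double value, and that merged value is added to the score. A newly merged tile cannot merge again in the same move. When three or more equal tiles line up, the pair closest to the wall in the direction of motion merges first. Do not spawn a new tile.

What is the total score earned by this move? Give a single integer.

Slide up:
col 0: [2, 4, 4, 0] -> [2, 8, 0, 0]  score +8 (running 8)
col 1: [4, 4, 64, 2] -> [8, 64, 2, 0]  score +8 (running 16)
col 2: [4, 4, 4, 64] -> [8, 4, 64, 0]  score +8 (running 24)
col 3: [64, 32, 32, 4] -> [64, 64, 4, 0]  score +64 (running 88)
Board after move:
 2  8  8 64
 8 64  4 64
 0  2 64  4
 0  0  0  0

Answer: 88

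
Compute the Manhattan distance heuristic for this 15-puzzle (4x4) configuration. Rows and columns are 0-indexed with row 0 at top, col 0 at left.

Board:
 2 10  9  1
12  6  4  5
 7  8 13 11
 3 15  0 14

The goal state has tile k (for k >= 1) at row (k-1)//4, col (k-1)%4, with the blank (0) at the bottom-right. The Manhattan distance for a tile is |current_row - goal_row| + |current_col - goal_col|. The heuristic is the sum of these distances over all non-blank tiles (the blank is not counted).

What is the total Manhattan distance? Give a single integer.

Tile 2: at (0,0), goal (0,1), distance |0-0|+|0-1| = 1
Tile 10: at (0,1), goal (2,1), distance |0-2|+|1-1| = 2
Tile 9: at (0,2), goal (2,0), distance |0-2|+|2-0| = 4
Tile 1: at (0,3), goal (0,0), distance |0-0|+|3-0| = 3
Tile 12: at (1,0), goal (2,3), distance |1-2|+|0-3| = 4
Tile 6: at (1,1), goal (1,1), distance |1-1|+|1-1| = 0
Tile 4: at (1,2), goal (0,3), distance |1-0|+|2-3| = 2
Tile 5: at (1,3), goal (1,0), distance |1-1|+|3-0| = 3
Tile 7: at (2,0), goal (1,2), distance |2-1|+|0-2| = 3
Tile 8: at (2,1), goal (1,3), distance |2-1|+|1-3| = 3
Tile 13: at (2,2), goal (3,0), distance |2-3|+|2-0| = 3
Tile 11: at (2,3), goal (2,2), distance |2-2|+|3-2| = 1
Tile 3: at (3,0), goal (0,2), distance |3-0|+|0-2| = 5
Tile 15: at (3,1), goal (3,2), distance |3-3|+|1-2| = 1
Tile 14: at (3,3), goal (3,1), distance |3-3|+|3-1| = 2
Sum: 1 + 2 + 4 + 3 + 4 + 0 + 2 + 3 + 3 + 3 + 3 + 1 + 5 + 1 + 2 = 37

Answer: 37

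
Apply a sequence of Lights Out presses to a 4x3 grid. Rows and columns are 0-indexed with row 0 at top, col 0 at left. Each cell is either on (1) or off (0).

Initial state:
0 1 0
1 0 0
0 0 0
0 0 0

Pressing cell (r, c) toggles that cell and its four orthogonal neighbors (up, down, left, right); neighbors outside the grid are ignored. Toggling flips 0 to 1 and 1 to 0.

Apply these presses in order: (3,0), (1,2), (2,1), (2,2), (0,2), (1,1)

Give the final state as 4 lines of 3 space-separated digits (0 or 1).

Answer: 0 1 0
0 1 0
0 1 1
1 0 1

Derivation:
After press 1 at (3,0):
0 1 0
1 0 0
1 0 0
1 1 0

After press 2 at (1,2):
0 1 1
1 1 1
1 0 1
1 1 0

After press 3 at (2,1):
0 1 1
1 0 1
0 1 0
1 0 0

After press 4 at (2,2):
0 1 1
1 0 0
0 0 1
1 0 1

After press 5 at (0,2):
0 0 0
1 0 1
0 0 1
1 0 1

After press 6 at (1,1):
0 1 0
0 1 0
0 1 1
1 0 1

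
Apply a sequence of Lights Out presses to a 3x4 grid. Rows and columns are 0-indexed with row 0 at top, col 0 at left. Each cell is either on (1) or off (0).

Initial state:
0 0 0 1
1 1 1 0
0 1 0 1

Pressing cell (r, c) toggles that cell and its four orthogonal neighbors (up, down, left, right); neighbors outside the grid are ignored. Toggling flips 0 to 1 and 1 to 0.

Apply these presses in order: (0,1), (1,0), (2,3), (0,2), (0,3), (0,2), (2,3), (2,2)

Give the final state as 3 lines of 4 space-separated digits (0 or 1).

After press 1 at (0,1):
1 1 1 1
1 0 1 0
0 1 0 1

After press 2 at (1,0):
0 1 1 1
0 1 1 0
1 1 0 1

After press 3 at (2,3):
0 1 1 1
0 1 1 1
1 1 1 0

After press 4 at (0,2):
0 0 0 0
0 1 0 1
1 1 1 0

After press 5 at (0,3):
0 0 1 1
0 1 0 0
1 1 1 0

After press 6 at (0,2):
0 1 0 0
0 1 1 0
1 1 1 0

After press 7 at (2,3):
0 1 0 0
0 1 1 1
1 1 0 1

After press 8 at (2,2):
0 1 0 0
0 1 0 1
1 0 1 0

Answer: 0 1 0 0
0 1 0 1
1 0 1 0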